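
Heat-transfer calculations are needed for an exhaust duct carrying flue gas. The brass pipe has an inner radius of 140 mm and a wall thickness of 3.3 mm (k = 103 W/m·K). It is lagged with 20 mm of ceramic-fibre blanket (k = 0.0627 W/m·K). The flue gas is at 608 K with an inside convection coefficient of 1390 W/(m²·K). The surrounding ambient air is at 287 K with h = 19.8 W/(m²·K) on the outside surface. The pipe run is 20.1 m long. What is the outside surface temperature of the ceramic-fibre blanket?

Cylindrical conduction, so R = ln(r₂/r₁)/(2πkL) per layer, in series:
R_inner film = 1/(h_i·2πr₁L) = 1/(1390×2π×0.14×20.1) = 4.069×10^-5 K/W
R_brass pipe wall = ln(143.3/140)/(2π×103×20.1) = 1.791×10^-6 K/W
R_ceramic-fibre blanket = ln(163.3/143.3)/(2π×0.0627×20.1) = 0.0165 K/W
R_outer film = 1/(h_o·2πr_oL) = 1/(19.8×2π×0.1633×20.1) = 0.002449 K/W
R_total = 0.01899 K/W
Q = ΔT/R_total = 321/0.01899
Q = 16900 W
T_interface = T_inner − Q·ΣR(inner→interface) = 608 − 16900×0.01654

T ≈ 328 K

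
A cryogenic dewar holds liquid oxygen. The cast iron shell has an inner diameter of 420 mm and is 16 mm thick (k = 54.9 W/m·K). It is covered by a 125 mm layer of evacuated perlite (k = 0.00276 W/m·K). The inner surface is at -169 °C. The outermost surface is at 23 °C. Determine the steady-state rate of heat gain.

Q ≈ 4.23 W

Spherical conduction: R = (1/r_in − 1/r_out)/(4πk) per layer; series-sum.
R_cast iron shell = (1/0.21 − 1/0.226)/(4π×54.9) = 4.887×10^-4 K/W
R_evacuated perlite = (1/0.226 − 1/0.351)/(4π×0.00276) = 45.43 K/W
R_total = 45.43 K/W
Q = ΔT/R_total = 192/45.43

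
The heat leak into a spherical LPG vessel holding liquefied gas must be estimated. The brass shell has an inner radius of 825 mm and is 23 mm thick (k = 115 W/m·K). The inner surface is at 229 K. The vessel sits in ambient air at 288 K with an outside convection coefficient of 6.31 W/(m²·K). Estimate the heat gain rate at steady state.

For a spherical shell R = (1/r₁ − 1/r₂)/(4πk); film R = 1/(h·4πr²). In series:
R_brass shell = (1/0.825 − 1/0.848)/(4π×115) = 2.275×10^-5 K/W
R_outer film = 1/(h·4πr_o²) = 1/(6.31×4π×0.848²) = 0.01754 K/W
R_total = 0.01756 K/W
Q = ΔT/R_total = 59/0.01756

Q ≈ 3360 W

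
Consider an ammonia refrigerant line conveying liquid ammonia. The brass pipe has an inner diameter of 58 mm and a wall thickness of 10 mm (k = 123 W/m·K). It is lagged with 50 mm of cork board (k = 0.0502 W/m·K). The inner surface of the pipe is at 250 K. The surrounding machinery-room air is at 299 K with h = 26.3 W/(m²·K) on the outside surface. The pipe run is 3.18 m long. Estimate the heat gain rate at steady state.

Q ≈ 58.1 W

Cylindrical conduction, so R = ln(r₂/r₁)/(2πkL) per layer, in series:
R_brass pipe wall = ln(39/29)/(2π×123×3.18) = 1.206×10^-4 K/W
R_cork board = ln(89/39)/(2π×0.0502×3.18) = 0.8226 K/W
R_outer film = 1/(h_o·2πr_oL) = 1/(26.3×2π×0.089×3.18) = 0.02138 K/W
R_total = 0.8441 K/W
Q = ΔT/R_total = 49/0.8441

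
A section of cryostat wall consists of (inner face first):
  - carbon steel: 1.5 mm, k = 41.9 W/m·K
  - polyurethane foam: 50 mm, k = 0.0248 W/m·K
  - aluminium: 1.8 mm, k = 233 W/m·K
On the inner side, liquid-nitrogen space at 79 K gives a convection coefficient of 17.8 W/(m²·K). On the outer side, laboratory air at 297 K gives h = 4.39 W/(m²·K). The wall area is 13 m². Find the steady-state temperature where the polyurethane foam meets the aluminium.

Series thermal resistances:
R_inner film = 1/(h_i·A) = 1/(17.8×13) = 0.004322 K/W
R_carbon steel = L/(kA) = 0.0015/(41.9×13) = 2.754×10^-6 K/W
R_polyurethane foam = L/(kA) = 0.05/(0.0248×13) = 0.1551 K/W
R_aluminium = L/(kA) = 0.0018/(233×13) = 5.943×10^-7 K/W
R_outer film = 1/(h_o·A) = 1/(4.39×13) = 0.01752 K/W
R_total = 0.1769 K/W;  Q = ΔT/R_total = 218/0.1769 = 1232 W
T_interface = T_inner + Q·ΣR(inner→interface) = 79 + 1230×0.1594

T ≈ 275 K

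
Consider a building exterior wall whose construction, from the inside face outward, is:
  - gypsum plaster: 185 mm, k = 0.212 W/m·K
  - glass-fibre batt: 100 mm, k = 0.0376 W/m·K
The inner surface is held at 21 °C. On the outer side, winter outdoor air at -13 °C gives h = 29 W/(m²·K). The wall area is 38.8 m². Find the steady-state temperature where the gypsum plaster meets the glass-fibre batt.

T ≈ 12.7 °C

Series thermal resistances:
R_gypsum plaster = L/(kA) = 0.185/(0.212×38.8) = 0.02249 K/W
R_glass-fibre batt = L/(kA) = 0.1/(0.0376×38.8) = 0.06855 K/W
R_outer film = 1/(h_o·A) = 1/(29×38.8) = 8.887×10^-4 K/W
R_total = 0.09193 K/W;  Q = ΔT/R_total = 34/0.09193 = 369.9 W
T_interface = T_inner − Q·ΣR(inner→interface) = 21 − 370×0.02249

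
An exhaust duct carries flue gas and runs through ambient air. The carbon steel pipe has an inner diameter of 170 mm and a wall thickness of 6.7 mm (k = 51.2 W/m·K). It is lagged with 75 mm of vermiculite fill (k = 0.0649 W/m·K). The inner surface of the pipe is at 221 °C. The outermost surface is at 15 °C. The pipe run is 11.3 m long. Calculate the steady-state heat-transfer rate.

Treating each annulus and film as a series resistance:
R_carbon steel pipe wall = ln(91.7/85)/(2π×51.2×11.3) = 2.087×10^-5 K/W
R_vermiculite fill = ln(166.7/91.7)/(2π×0.0649×11.3) = 0.1297 K/W
R_total = 0.1297 K/W
Q = ΔT/R_total = 206/0.1297

Q ≈ 1590 W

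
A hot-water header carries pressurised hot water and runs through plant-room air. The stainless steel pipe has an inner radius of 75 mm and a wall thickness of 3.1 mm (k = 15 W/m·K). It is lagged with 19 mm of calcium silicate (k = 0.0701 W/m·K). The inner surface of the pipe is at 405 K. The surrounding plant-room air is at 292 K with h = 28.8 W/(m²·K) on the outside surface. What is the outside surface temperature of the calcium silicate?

T ≈ 304 K

Cylindrical conduction, so R = ln(r₂/r₁)/(2πkL) per layer, in series:
R_stainless steel pipe wall = ln(78.1/75)/(2π×15×1) = 4.297×10^-4 K/W
R_calcium silicate = ln(97.1/78.1)/(2π×0.0701×1) = 0.4944 K/W
R_outer film = 1/(h_o·2πr_oL) = 1/(28.8×2π×0.0971×1) = 0.05691 K/W
R_total = 0.5517 K/W
Q = ΔT/R_total = 113/0.5517
Q = 205 W/m
T_interface = T_inner − Q·ΣR(inner→interface) = 405 − 205×0.4948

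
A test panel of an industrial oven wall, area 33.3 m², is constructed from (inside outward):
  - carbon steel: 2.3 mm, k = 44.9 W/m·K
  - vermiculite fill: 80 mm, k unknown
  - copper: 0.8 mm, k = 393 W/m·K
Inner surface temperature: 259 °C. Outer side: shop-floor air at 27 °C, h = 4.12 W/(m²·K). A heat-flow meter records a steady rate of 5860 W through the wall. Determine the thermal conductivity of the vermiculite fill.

k ≈ 0.0744 W/(m·K)

Treating each layer as a thermal resistance in series:
R_carbon steel = L/(kA) = 0.0023/(44.9×33.3) = 1.538×10^-6 K/W
R_copper = L/(kA) = 0.0008/(393×33.3) = 6.113×10^-8 K/W
R_outer film = 1/(h_o·A) = 1/(4.12×33.3) = 0.007289 K/W
Sum of known resistances R_other = 0.00729 K/W
Total R = ΔT/Q = 232/5860 = 0.03959 K/W
R_vermiculite fill = R_total − R_other = 0.0323 K/W
k = L/(R·A) = 0.08/(0.0323×33.3)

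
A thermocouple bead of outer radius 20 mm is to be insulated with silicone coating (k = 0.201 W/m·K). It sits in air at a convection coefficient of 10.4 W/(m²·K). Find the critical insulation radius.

For a sphere r_cr = 2k/h = 2×0.201/10.4
r_cr = 38.7 mm; since the bare radius (20 mm) is below r_cr, adding a thin layer of insulation will *increase* heat loss.

r_cr ≈ 38.7 mm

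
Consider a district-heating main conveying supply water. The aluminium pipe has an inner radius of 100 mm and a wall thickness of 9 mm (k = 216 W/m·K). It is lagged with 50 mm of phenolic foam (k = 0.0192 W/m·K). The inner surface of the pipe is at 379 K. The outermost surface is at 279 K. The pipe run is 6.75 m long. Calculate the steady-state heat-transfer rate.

Radial resistances (cylindrical: R_cond = ln(r_o/r_i)/(2πkL), R_conv = 1/(h·2πrL)):
R_aluminium pipe wall = ln(109/100)/(2π×216×6.75) = 9.407×10^-6 K/W
R_phenolic foam = ln(159/109)/(2π×0.0192×6.75) = 0.4637 K/W
R_total = 0.4637 K/W
Q = ΔT/R_total = 100/0.4637

Q ≈ 216 W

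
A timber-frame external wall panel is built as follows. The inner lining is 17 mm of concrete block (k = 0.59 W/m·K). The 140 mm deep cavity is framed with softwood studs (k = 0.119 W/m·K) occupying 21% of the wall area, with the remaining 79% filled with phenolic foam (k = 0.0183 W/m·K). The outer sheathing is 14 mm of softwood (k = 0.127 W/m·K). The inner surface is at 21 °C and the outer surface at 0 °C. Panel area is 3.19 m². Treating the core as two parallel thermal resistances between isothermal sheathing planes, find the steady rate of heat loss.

Q ≈ 18.2 W

Sheathing layers in series; stud and cavity paths in parallel between them.
R_inner = 0.017/(0.59×3.19) = 0.009032 K/W
R_stud  = 0.14/(0.119×0.21×3.19) = 1.756 K/W
R_cav   = 0.14/(0.0183×0.79×3.19) = 3.036 K/W
1/R_core = 1/R_stud + 1/R_cav → R_core = 1.113 K/W
R_outer = 0.014/(0.127×3.19) = 0.03456 K/W
R_total = 1.156 K/W
Q = ΔT/R_total = 21/1.156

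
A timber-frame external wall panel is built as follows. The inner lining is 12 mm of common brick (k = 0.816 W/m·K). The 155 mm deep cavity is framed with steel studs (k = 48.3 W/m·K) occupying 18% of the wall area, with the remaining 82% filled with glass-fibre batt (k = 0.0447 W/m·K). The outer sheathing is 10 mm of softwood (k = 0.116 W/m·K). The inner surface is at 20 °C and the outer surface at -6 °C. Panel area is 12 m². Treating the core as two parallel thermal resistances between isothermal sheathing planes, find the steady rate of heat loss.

Sheathing layers in series; stud and cavity paths in parallel between them.
R_inner = 0.012/(0.816×12) = 0.001225 K/W
R_stud  = 0.155/(48.3×0.18×12) = 0.001486 K/W
R_cav   = 0.155/(0.0447×0.82×12) = 0.3524 K/W
1/R_core = 1/R_stud + 1/R_cav → R_core = 0.001479 K/W
R_outer = 0.01/(0.116×12) = 0.007184 K/W
R_total = 0.009889 K/W
Q = ΔT/R_total = 26/0.009889

Q ≈ 2630 W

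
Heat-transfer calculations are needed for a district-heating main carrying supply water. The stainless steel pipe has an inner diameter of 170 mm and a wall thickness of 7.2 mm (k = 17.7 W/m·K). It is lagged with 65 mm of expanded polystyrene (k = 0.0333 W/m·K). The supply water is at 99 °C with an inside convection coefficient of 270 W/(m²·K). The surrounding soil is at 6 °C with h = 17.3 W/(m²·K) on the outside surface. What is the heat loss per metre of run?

q′ ≈ 35.5 W/m

Radial resistances (cylindrical: R_cond = ln(r_o/r_i)/(2πkL), R_conv = 1/(h·2πrL)):
R_inner film = 1/(h_i·2πr₁L) = 1/(270×2π×0.085×1) = 0.006935 K/W
R_stainless steel pipe wall = ln(92.2/85)/(2π×17.7×1) = 7.311×10^-4 K/W
R_expanded polystyrene = ln(157.2/92.2)/(2π×0.0333×1) = 2.55 K/W
R_outer film = 1/(h_o·2πr_oL) = 1/(17.3×2π×0.1572×1) = 0.05852 K/W
R_total = 2.616 K/W
Q = ΔT/R_total = 93/2.616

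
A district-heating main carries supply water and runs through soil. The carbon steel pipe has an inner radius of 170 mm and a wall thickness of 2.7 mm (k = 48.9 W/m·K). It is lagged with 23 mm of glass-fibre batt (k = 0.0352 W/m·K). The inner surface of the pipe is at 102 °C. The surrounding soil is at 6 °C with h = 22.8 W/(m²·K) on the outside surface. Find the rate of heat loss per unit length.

Per-layer cylindrical resistances, series-summed:
R_carbon steel pipe wall = ln(172.7/170)/(2π×48.9×1) = 5.129×10^-5 K/W
R_glass-fibre batt = ln(195.7/172.7)/(2π×0.0352×1) = 0.5653 K/W
R_outer film = 1/(h_o·2πr_oL) = 1/(22.8×2π×0.1957×1) = 0.03567 K/W
R_total = 0.601 K/W
Q = ΔT/R_total = 96/0.601

q′ ≈ 160 W/m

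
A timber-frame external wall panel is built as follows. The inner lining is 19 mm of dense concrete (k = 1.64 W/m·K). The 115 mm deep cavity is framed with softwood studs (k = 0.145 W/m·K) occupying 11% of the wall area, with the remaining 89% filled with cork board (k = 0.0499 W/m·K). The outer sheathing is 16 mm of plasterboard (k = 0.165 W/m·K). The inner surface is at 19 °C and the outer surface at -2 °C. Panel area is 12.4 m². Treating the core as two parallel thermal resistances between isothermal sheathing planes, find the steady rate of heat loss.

Sheathing layers in series; stud and cavity paths in parallel between them.
R_inner = 0.019/(1.64×12.4) = 9.343×10^-4 K/W
R_stud  = 0.115/(0.145×0.11×12.4) = 0.5815 K/W
R_cav   = 0.115/(0.0499×0.89×12.4) = 0.2088 K/W
1/R_core = 1/R_stud + 1/R_cav → R_core = 0.1536 K/W
R_outer = 0.016/(0.165×12.4) = 0.00782 K/W
R_total = 0.1624 K/W
Q = ΔT/R_total = 21/0.1624

Q ≈ 129 W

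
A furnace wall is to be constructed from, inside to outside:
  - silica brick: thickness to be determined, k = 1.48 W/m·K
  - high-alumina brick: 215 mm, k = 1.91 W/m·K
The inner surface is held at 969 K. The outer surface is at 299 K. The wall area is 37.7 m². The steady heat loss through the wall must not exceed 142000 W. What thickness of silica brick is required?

Model the wall as resistances in series:
R_high-alumina brick = L/(kA) = 0.215/(1.91×37.7) = 0.002986 K/W
Sum of the known resistances R_other = 0.002986 K/W
Required total resistance R_tot = ΔT/Q_allow = 670/142000 = 0.004718 K/W
R_silica brick = R_tot − R_other = 0.001732 K/W
L = R·k·A = 0.001732×1.48×37.7

L ≈ 96.7 mm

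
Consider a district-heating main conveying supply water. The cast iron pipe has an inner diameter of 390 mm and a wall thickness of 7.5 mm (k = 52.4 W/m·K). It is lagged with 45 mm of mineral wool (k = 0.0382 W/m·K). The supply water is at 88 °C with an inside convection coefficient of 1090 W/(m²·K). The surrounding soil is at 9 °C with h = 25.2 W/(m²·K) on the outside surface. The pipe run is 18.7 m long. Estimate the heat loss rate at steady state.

Q ≈ 1710 W

Cylindrical conduction, so R = ln(r₂/r₁)/(2πkL) per layer, in series:
R_inner film = 1/(h_i·2πr₁L) = 1/(1090×2π×0.195×18.7) = 4.004×10^-5 K/W
R_cast iron pipe wall = ln(202.5/195)/(2π×52.4×18.7) = 6.13×10^-6 K/W
R_mineral wool = ln(247.5/202.5)/(2π×0.0382×18.7) = 0.04471 K/W
R_outer film = 1/(h_o·2πr_oL) = 1/(25.2×2π×0.2475×18.7) = 0.001365 K/W
R_total = 0.04612 K/W
Q = ΔT/R_total = 79/0.04612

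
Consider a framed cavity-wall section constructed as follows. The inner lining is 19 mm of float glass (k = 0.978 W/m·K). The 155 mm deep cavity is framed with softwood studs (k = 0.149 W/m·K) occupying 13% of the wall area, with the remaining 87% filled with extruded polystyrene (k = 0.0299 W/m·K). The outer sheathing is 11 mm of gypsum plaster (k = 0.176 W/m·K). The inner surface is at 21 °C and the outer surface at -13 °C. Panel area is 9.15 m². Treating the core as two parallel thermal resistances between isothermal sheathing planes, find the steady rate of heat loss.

Q ≈ 89 W

Sheathing layers in series; stud and cavity paths in parallel between them.
R_inner = 0.019/(0.978×9.15) = 0.002123 K/W
R_stud  = 0.155/(0.149×0.13×9.15) = 0.8745 K/W
R_cav   = 0.155/(0.0299×0.87×9.15) = 0.6512 K/W
1/R_core = 1/R_stud + 1/R_cav → R_core = 0.3733 K/W
R_outer = 0.011/(0.176×9.15) = 0.006831 K/W
R_total = 0.3822 K/W
Q = ΔT/R_total = 34/0.3822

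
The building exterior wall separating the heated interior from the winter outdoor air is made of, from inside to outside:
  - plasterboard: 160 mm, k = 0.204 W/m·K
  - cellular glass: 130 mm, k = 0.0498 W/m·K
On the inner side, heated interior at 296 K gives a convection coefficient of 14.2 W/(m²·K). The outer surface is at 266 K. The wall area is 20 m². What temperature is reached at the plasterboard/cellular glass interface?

Model the wall as resistances in series:
R_inner film = 1/(h_i·A) = 1/(14.2×20) = 0.003521 K/W
R_plasterboard = L/(kA) = 0.16/(0.204×20) = 0.03922 K/W
R_cellular glass = L/(kA) = 0.13/(0.0498×20) = 0.1305 K/W
R_total = 0.1733 K/W;  Q = ΔT/R_total = 30/0.1733 = 173.2 W
T_interface = T_inner − Q·ΣR(inner→interface) = 296 − 173×0.04274

T ≈ 289 K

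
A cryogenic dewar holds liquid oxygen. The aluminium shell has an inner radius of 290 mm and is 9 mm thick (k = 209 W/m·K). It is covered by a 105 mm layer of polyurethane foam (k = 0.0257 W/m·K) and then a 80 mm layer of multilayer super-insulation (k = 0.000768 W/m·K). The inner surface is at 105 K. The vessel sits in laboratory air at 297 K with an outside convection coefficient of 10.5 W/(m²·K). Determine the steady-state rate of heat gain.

For a spherical shell R = (1/r₁ − 1/r₂)/(4πk); film R = 1/(h·4πr²). In series:
R_aluminium shell = (1/0.29 − 1/0.299)/(4π×209) = 3.952×10^-5 K/W
R_polyurethane foam = (1/0.299 − 1/0.404)/(4π×0.0257) = 2.691 K/W
R_multilayer super-insulation = (1/0.404 − 1/0.484)/(4π×0.000768) = 42.39 K/W
R_outer film = 1/(h·4πr_o²) = 1/(10.5×4π×0.484²) = 0.03235 K/W
R_total = 45.12 K/W
Q = ΔT/R_total = 192/45.12

Q ≈ 4.26 W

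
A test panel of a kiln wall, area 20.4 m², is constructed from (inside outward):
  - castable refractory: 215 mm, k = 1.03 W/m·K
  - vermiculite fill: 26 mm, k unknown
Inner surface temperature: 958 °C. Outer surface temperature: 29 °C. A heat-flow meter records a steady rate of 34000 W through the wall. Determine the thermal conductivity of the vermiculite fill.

k ≈ 0.0746 W/(m·K)

Series thermal resistances:
R_castable refractory = L/(kA) = 0.215/(1.03×20.4) = 0.01023 K/W
Sum of known resistances R_other = 0.01023 K/W
Total R = ΔT/Q = 929/34000 = 0.02732 K/W
R_vermiculite fill = R_total − R_other = 0.01709 K/W
k = L/(R·A) = 0.026/(0.01709×20.4)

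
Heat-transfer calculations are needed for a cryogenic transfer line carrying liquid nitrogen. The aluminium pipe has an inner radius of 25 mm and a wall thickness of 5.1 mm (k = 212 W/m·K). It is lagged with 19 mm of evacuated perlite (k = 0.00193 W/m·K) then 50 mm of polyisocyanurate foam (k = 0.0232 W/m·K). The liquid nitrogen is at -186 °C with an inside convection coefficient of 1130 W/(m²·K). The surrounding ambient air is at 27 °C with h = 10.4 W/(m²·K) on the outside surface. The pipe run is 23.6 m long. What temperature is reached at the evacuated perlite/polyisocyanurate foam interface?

Radial resistances (cylindrical: R_cond = ln(r_o/r_i)/(2πkL), R_conv = 1/(h·2πrL)):
R_inner film = 1/(h_i·2πr₁L) = 1/(1130×2π×0.025×23.6) = 2.387×10^-4 K/W
R_aluminium pipe wall = ln(30.1/25)/(2π×212×23.6) = 5.906×10^-6 K/W
R_evacuated perlite = ln(49.1/30.1)/(2π×0.00193×23.6) = 1.71 K/W
R_polyisocyanurate foam = ln(99.1/49.1)/(2π×0.0232×23.6) = 0.2041 K/W
R_outer film = 1/(h_o·2πr_oL) = 1/(10.4×2π×0.0991×23.6) = 0.006543 K/W
R_total = 1.921 K/W
Q = ΔT/R_total = 213/1.921
Q = 111 W
T_interface = T_inner + Q·ΣR(inner→interface) = -186 + 111×1.71

T ≈ 3.64 °C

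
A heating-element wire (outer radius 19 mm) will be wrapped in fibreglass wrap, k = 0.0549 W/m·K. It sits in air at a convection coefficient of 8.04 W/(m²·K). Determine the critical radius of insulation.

For a cylinder r_cr = k/h = 0.0549/8.04
r_cr = 6.83 mm; since the bare radius (19 mm) is above r_cr, any added insulation will reduce heat loss.

r_cr ≈ 6.83 mm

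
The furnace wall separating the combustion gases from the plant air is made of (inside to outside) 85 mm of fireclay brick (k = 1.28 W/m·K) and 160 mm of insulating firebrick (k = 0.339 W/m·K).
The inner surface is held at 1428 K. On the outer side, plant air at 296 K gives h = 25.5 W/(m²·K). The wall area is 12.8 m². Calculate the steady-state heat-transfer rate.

Thermal resistances in series:
R_fireclay brick = L/(kA) = 0.085/(1.28×12.8) = 0.005188 K/W
R_insulating firebrick = L/(kA) = 0.16/(0.339×12.8) = 0.03687 K/W
R_outer film = 1/(h_o·A) = 1/(25.5×12.8) = 0.003064 K/W
R_total = 0.04512 K/W
Q = ΔT / R_total = 1132 / 0.04512

Q ≈ 25100 W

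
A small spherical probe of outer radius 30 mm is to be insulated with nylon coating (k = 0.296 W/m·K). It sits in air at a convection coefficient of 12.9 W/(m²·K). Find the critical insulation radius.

r_cr ≈ 45.9 mm

For a sphere r_cr = 2k/h = 2×0.296/12.9
r_cr = 45.9 mm; since the bare radius (30 mm) is below r_cr, adding a thin layer of insulation will *increase* heat loss.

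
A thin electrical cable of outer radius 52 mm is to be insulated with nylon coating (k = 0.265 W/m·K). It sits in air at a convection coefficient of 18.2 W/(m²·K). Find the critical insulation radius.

r_cr ≈ 14.6 mm

For a cylinder r_cr = k/h = 0.265/18.2
r_cr = 14.6 mm; since the bare radius (52 mm) is above r_cr, any added insulation will reduce heat loss.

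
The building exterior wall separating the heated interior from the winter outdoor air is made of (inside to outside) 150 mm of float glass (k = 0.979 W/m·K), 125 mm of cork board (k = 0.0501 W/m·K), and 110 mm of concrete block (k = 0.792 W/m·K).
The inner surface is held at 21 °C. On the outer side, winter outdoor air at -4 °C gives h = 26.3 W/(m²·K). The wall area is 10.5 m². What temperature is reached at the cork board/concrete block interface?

Treating each layer as a thermal resistance in series:
R_float glass = L/(kA) = 0.15/(0.979×10.5) = 0.01459 K/W
R_cork board = L/(kA) = 0.125/(0.0501×10.5) = 0.2376 K/W
R_concrete block = L/(kA) = 0.11/(0.792×10.5) = 0.01323 K/W
R_outer film = 1/(h_o·A) = 1/(26.3×10.5) = 0.003621 K/W
R_total = 0.2691 K/W;  Q = ΔT/R_total = 25/0.2691 = 92.92 W
T_interface = T_inner − Q·ΣR(inner→interface) = 21 − 92.9×0.2522

T ≈ -2.43 °C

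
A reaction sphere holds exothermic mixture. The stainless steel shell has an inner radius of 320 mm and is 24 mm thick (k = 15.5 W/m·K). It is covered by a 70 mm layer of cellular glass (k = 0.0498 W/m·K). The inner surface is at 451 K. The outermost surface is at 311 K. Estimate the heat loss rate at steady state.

Q ≈ 178 W

For a spherical shell R = (1/r₁ − 1/r₂)/(4πk); film R = 1/(h·4πr²). In series:
R_stainless steel shell = (1/0.32 − 1/0.344)/(4π×15.5) = 0.001119 K/W
R_cellular glass = (1/0.344 − 1/0.414)/(4π×0.0498) = 0.7854 K/W
R_total = 0.7865 K/W
Q = ΔT/R_total = 140/0.7865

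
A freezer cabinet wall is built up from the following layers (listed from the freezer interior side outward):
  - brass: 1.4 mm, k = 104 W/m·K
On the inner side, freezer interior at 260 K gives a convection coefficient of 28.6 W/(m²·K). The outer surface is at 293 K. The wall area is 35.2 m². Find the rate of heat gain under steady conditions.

Series thermal resistances:
R_inner film = 1/(h_i·A) = 1/(28.6×35.2) = 9.933×10^-4 K/W
R_brass = L/(kA) = 0.0014/(104×35.2) = 3.824×10^-7 K/W
R_total = 9.937×10^-4 K/W
Q = ΔT / R_total = 33 / 9.937×10^-4

Q ≈ 33200 W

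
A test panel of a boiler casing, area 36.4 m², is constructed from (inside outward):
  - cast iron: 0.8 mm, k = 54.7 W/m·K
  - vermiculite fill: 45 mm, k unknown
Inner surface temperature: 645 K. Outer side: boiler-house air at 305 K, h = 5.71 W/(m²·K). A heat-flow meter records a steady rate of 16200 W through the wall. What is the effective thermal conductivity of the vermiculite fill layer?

k ≈ 0.0764 W/(m·K)

Using the resistance-network approach (series):
R_cast iron = L/(kA) = 0.0008/(54.7×36.4) = 4.018×10^-7 K/W
R_outer film = 1/(h_o·A) = 1/(5.71×36.4) = 0.004811 K/W
Sum of known resistances R_other = 0.004812 K/W
Total R = ΔT/Q = 340/16200 = 0.02099 K/W
R_vermiculite fill = R_total − R_other = 0.01618 K/W
k = L/(R·A) = 0.045/(0.01618×36.4)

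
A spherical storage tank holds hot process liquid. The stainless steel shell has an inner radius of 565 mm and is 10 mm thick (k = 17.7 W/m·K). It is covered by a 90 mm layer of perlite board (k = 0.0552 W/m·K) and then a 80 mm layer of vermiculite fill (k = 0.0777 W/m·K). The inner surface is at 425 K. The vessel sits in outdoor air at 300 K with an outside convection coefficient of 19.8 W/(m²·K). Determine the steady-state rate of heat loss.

Q ≈ 244 W

Each spherical layer contributes R = (1/r_i − 1/r_o)/(4πk):
R_stainless steel shell = (1/0.565 − 1/0.575)/(4π×17.7) = 1.384×10^-4 K/W
R_perlite board = (1/0.575 − 1/0.665)/(4π×0.0552) = 0.3393 K/W
R_vermiculite fill = (1/0.665 − 1/0.745)/(4π×0.0777) = 0.1654 K/W
R_outer film = 1/(h·4πr_o²) = 1/(19.8×4π×0.745²) = 0.007241 K/W
R_total = 0.5121 K/W
Q = ΔT/R_total = 125/0.5121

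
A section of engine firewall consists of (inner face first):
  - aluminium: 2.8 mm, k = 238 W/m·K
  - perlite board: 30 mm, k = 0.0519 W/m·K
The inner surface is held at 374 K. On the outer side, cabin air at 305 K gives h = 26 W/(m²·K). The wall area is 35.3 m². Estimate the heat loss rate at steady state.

Q ≈ 3950 W

Series thermal resistances:
R_aluminium = L/(kA) = 0.0028/(238×35.3) = 3.333×10^-7 K/W
R_perlite board = L/(kA) = 0.03/(0.0519×35.3) = 0.01637 K/W
R_outer film = 1/(h_o·A) = 1/(26×35.3) = 0.00109 K/W
R_total = 0.01746 K/W
Q = ΔT / R_total = 69 / 0.01746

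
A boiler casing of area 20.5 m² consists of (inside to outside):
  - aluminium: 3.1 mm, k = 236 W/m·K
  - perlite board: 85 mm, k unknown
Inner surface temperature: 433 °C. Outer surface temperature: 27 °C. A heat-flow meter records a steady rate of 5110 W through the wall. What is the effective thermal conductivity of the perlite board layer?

k ≈ 0.0522 W/(m·K)

Model the wall as resistances in series:
R_aluminium = L/(kA) = 0.0031/(236×20.5) = 6.408×10^-7 K/W
Sum of known resistances R_other = 6.408×10^-7 K/W
Total R = ΔT/Q = 406/5110 = 0.07945 K/W
R_perlite board = R_total − R_other = 0.07945 K/W
k = L/(R·A) = 0.085/(0.07945×20.5)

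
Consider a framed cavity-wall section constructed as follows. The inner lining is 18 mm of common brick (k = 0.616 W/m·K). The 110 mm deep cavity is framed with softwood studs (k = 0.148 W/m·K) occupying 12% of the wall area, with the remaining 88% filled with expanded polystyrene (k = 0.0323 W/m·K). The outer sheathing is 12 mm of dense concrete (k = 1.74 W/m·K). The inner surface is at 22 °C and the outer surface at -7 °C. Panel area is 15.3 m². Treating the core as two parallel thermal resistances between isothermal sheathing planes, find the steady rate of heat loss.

Sheathing layers in series; stud and cavity paths in parallel between them.
R_inner = 0.018/(0.616×15.3) = 0.00191 K/W
R_stud  = 0.11/(0.148×0.12×15.3) = 0.4048 K/W
R_cav   = 0.11/(0.0323×0.88×15.3) = 0.2529 K/W
1/R_core = 1/R_stud + 1/R_cav → R_core = 0.1557 K/W
R_outer = 0.012/(1.74×15.3) = 4.508×10^-4 K/W
R_total = 0.158 K/W
Q = ΔT/R_total = 29/0.158

Q ≈ 184 W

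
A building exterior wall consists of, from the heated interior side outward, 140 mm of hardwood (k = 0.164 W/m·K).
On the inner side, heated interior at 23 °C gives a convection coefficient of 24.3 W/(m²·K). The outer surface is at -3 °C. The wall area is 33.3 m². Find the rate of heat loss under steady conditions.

Q ≈ 968 W

Model the wall as resistances in series:
R_inner film = 1/(h_i·A) = 1/(24.3×33.3) = 0.001236 K/W
R_hardwood = L/(kA) = 0.14/(0.164×33.3) = 0.02564 K/W
R_total = 0.02687 K/W
Q = ΔT / R_total = 26 / 0.02687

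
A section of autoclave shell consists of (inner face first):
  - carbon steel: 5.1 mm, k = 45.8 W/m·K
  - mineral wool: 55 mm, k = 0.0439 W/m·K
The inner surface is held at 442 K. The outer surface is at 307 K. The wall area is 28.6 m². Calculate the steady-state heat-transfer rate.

Treating each layer as a thermal resistance in series:
R_carbon steel = L/(kA) = 0.0051/(45.8×28.6) = 3.893×10^-6 K/W
R_mineral wool = L/(kA) = 0.055/(0.0439×28.6) = 0.04381 K/W
R_total = 0.04381 K/W
Q = ΔT / R_total = 135 / 0.04381

Q ≈ 3080 W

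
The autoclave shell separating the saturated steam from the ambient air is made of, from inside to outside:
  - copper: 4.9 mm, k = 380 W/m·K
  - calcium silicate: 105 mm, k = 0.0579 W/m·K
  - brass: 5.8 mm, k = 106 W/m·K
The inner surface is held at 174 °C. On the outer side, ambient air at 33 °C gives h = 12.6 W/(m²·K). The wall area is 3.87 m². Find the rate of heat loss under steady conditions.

Series thermal resistances:
R_copper = L/(kA) = 0.0049/(380×3.87) = 3.332×10^-6 K/W
R_calcium silicate = L/(kA) = 0.105/(0.0579×3.87) = 0.4686 K/W
R_brass = L/(kA) = 0.0058/(106×3.87) = 1.414×10^-5 K/W
R_outer film = 1/(h_o·A) = 1/(12.6×3.87) = 0.02051 K/W
R_total = 0.4891 K/W
Q = ΔT / R_total = 141 / 0.4891

Q ≈ 288 W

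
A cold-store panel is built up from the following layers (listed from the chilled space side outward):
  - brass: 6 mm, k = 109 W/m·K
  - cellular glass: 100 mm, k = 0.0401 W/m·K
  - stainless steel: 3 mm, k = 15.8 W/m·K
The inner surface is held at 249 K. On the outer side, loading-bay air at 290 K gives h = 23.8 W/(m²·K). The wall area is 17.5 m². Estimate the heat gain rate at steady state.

Using the resistance-network approach (series):
R_brass = L/(kA) = 0.006/(109×17.5) = 3.145×10^-6 K/W
R_cellular glass = L/(kA) = 0.1/(0.0401×17.5) = 0.1425 K/W
R_stainless steel = L/(kA) = 0.003/(15.8×17.5) = 1.085×10^-5 K/W
R_outer film = 1/(h_o·A) = 1/(23.8×17.5) = 0.002401 K/W
R_total = 0.1449 K/W
Q = ΔT / R_total = 41 / 0.1449

Q ≈ 283 W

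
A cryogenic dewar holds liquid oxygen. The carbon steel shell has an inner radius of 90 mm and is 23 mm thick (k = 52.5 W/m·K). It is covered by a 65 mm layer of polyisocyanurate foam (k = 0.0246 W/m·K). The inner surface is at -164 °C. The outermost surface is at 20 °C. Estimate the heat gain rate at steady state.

Radial (spherical) resistances in series:
R_carbon steel shell = (1/0.09 − 1/0.113)/(4π×52.5) = 0.003428 K/W
R_polyisocyanurate foam = (1/0.113 − 1/0.178)/(4π×0.0246) = 10.45 K/W
R_total = 10.46 K/W
Q = ΔT/R_total = 184/10.46

Q ≈ 17.6 W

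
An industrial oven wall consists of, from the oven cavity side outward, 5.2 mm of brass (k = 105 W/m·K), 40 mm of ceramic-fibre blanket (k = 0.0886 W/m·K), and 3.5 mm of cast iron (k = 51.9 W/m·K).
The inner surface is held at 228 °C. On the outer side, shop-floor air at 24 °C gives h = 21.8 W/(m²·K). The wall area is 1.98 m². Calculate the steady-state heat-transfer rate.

Thermal resistances in series:
R_brass = L/(kA) = 0.0052/(105×1.98) = 2.501×10^-5 K/W
R_ceramic-fibre blanket = L/(kA) = 0.04/(0.0886×1.98) = 0.228 K/W
R_cast iron = L/(kA) = 0.0035/(51.9×1.98) = 3.406×10^-5 K/W
R_outer film = 1/(h_o·A) = 1/(21.8×1.98) = 0.02317 K/W
R_total = 0.2512 K/W
Q = ΔT / R_total = 204 / 0.2512

Q ≈ 812 W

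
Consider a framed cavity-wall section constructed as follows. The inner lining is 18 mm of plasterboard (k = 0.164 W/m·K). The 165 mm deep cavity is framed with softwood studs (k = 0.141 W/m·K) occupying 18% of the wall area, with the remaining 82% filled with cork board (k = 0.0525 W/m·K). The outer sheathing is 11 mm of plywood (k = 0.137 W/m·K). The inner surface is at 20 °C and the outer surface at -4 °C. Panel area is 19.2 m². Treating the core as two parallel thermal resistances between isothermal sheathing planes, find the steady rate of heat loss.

Sheathing layers in series; stud and cavity paths in parallel between them.
R_inner = 0.018/(0.164×19.2) = 0.005716 K/W
R_stud  = 0.165/(0.141×0.18×19.2) = 0.3386 K/W
R_cav   = 0.165/(0.0525×0.82×19.2) = 0.1996 K/W
1/R_core = 1/R_stud + 1/R_cav → R_core = 0.1256 K/W
R_outer = 0.011/(0.137×19.2) = 0.004182 K/W
R_total = 0.1355 K/W
Q = ΔT/R_total = 24/0.1355

Q ≈ 177 W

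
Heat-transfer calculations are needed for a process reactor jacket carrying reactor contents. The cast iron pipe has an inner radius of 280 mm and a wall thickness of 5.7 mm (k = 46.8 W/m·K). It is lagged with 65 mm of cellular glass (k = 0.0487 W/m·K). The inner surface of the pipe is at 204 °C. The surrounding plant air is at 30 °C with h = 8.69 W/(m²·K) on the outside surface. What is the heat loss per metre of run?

q′ ≈ 241 W/m

Treating each annulus and film as a series resistance:
R_cast iron pipe wall = ln(285.7/280)/(2π×46.8×1) = 6.853×10^-5 K/W
R_cellular glass = ln(350.7/285.7)/(2π×0.0487×1) = 0.6699 K/W
R_outer film = 1/(h_o·2πr_oL) = 1/(8.69×2π×0.3507×1) = 0.05222 K/W
R_total = 0.7222 K/W
Q = ΔT/R_total = 174/0.7222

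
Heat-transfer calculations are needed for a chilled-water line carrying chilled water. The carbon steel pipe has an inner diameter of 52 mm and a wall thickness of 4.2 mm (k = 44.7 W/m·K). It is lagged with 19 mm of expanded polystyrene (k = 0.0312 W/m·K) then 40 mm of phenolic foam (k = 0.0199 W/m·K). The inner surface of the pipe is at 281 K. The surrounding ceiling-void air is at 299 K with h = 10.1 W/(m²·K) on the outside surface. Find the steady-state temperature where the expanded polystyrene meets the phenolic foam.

Treating each annulus and film as a series resistance:
R_carbon steel pipe wall = ln(30.2/26)/(2π×44.7×1) = 5.332×10^-4 K/W
R_expanded polystyrene = ln(49.2/30.2)/(2π×0.0312×1) = 2.49 K/W
R_phenolic foam = ln(89.2/49.2)/(2π×0.0199×1) = 4.759 K/W
R_outer film = 1/(h_o·2πr_oL) = 1/(10.1×2π×0.0892×1) = 0.1767 K/W
R_total = 7.425 K/W
Q = ΔT/R_total = 18/7.425
Q = 2.42 W/m
T_interface = T_inner + Q·ΣR(inner→interface) = 281 + 2.42×2.49

T ≈ 287 K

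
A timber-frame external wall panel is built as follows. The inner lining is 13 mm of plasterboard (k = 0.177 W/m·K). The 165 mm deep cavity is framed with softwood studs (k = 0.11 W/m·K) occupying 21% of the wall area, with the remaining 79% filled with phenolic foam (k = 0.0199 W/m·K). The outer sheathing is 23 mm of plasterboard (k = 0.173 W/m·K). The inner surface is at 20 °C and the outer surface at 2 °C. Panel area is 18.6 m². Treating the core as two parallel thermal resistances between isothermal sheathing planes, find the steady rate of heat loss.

Q ≈ 75.1 W

Sheathing layers in series; stud and cavity paths in parallel between them.
R_inner = 0.013/(0.177×18.6) = 0.003949 K/W
R_stud  = 0.165/(0.11×0.21×18.6) = 0.384 K/W
R_cav   = 0.165/(0.0199×0.79×18.6) = 0.5643 K/W
1/R_core = 1/R_stud + 1/R_cav → R_core = 0.2285 K/W
R_outer = 0.023/(0.173×18.6) = 0.007148 K/W
R_total = 0.2396 K/W
Q = ΔT/R_total = 18/0.2396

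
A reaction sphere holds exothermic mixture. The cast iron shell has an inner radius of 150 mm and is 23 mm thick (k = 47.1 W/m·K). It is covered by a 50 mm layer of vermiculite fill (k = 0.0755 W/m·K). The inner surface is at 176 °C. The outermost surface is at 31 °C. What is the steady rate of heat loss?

Radial (spherical) resistances in series:
R_cast iron shell = (1/0.15 − 1/0.173)/(4π×47.1) = 0.001497 K/W
R_vermiculite fill = (1/0.173 − 1/0.223)/(4π×0.0755) = 1.366 K/W
R_total = 1.368 K/W
Q = ΔT/R_total = 145/1.368

Q ≈ 106 W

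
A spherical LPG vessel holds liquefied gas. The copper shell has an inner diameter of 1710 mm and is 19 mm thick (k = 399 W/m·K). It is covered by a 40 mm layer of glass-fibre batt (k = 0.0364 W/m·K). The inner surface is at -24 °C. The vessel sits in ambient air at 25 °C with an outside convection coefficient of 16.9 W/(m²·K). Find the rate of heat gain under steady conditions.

Radial (spherical) resistances in series:
R_copper shell = (1/0.855 − 1/0.874)/(4π×399) = 5.071×10^-6 K/W
R_glass-fibre batt = (1/0.874 − 1/0.914)/(4π×0.0364) = 0.1095 K/W
R_outer film = 1/(h·4πr_o²) = 1/(16.9×4π×0.914²) = 0.005637 K/W
R_total = 0.1151 K/W
Q = ΔT/R_total = 49/0.1151

Q ≈ 426 W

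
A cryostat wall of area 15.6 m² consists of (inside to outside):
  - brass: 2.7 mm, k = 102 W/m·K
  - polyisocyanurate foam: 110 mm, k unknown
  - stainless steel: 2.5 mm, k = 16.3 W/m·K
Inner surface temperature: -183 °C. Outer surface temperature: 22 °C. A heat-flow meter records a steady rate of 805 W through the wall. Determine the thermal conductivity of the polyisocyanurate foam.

Using the resistance-network approach (series):
R_brass = L/(kA) = 0.0027/(102×15.6) = 1.697×10^-6 K/W
R_stainless steel = L/(kA) = 0.0025/(16.3×15.6) = 9.832×10^-6 K/W
Sum of known resistances R_other = 1.153×10^-5 K/W
Total R = ΔT/Q = 205/805 = 0.2547 K/W
R_polyisocyanurate foam = R_total − R_other = 0.2546 K/W
k = L/(R·A) = 0.11/(0.2546×15.6)

k ≈ 0.0277 W/(m·K)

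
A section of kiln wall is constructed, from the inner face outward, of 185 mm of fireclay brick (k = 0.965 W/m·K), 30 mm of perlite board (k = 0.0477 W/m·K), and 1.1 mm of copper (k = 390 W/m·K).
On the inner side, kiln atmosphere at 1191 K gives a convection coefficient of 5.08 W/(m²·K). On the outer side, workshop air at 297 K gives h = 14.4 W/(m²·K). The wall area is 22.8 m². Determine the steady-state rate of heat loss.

Series thermal resistances:
R_inner film = 1/(h_i·A) = 1/(5.08×22.8) = 0.008634 K/W
R_fireclay brick = L/(kA) = 0.185/(0.965×22.8) = 0.008408 K/W
R_perlite board = L/(kA) = 0.03/(0.0477×22.8) = 0.02758 K/W
R_copper = L/(kA) = 0.0011/(390×22.8) = 1.237×10^-7 K/W
R_outer film = 1/(h_o·A) = 1/(14.4×22.8) = 0.003046 K/W
R_total = 0.04767 K/W
Q = ΔT / R_total = 894 / 0.04767

Q ≈ 18800 W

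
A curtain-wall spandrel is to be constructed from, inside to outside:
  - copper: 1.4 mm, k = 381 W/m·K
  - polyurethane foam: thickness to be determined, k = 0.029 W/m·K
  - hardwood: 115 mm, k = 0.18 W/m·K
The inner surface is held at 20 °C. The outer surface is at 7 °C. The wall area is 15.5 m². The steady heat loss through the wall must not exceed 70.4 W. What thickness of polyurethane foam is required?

L ≈ 64.5 mm

Model the wall as resistances in series:
R_copper = L/(kA) = 0.0014/(381×15.5) = 2.371×10^-7 K/W
R_hardwood = L/(kA) = 0.115/(0.18×15.5) = 0.04122 K/W
Sum of the known resistances R_other = 0.04122 K/W
Required total resistance R_tot = ΔT/Q_allow = 13/70.4 = 0.1847 K/W
R_polyurethane foam = R_tot − R_other = 0.1434 K/W
L = R·k·A = 0.1434×0.029×15.5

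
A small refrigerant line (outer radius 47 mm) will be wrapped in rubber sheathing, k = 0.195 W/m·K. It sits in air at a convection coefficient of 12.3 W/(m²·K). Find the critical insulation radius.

r_cr ≈ 15.9 mm

For a cylinder r_cr = k/h = 0.195/12.3
r_cr = 15.9 mm; since the bare radius (47 mm) is above r_cr, any added insulation will reduce heat loss.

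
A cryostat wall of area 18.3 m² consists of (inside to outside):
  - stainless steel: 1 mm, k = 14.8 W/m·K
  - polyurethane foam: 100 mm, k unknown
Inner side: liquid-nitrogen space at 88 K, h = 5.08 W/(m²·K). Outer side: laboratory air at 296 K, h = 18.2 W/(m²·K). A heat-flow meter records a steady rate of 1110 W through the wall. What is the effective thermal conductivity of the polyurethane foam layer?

k ≈ 0.0315 W/(m·K)

Series thermal resistances:
R_inner film = 1/(h_i·A) = 1/(5.08×18.3) = 0.01076 K/W
R_stainless steel = L/(kA) = 0.001/(14.8×18.3) = 3.692×10^-6 K/W
R_outer film = 1/(h_o·A) = 1/(18.2×18.3) = 0.003002 K/W
Sum of known resistances R_other = 0.01376 K/W
Total R = ΔT/Q = 208/1110 = 0.1874 K/W
R_polyurethane foam = R_total − R_other = 0.1736 K/W
k = L/(R·A) = 0.1/(0.1736×18.3)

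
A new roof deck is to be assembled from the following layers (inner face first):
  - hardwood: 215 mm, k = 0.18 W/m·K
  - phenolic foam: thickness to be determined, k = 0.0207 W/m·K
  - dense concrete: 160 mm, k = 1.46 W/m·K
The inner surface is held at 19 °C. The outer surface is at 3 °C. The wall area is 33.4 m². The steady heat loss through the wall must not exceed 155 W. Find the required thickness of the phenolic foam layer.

Thermal resistances in series:
R_hardwood = L/(kA) = 0.215/(0.18×33.4) = 0.03576 K/W
R_dense concrete = L/(kA) = 0.16/(1.46×33.4) = 0.003281 K/W
Sum of the known resistances R_other = 0.03904 K/W
Required total resistance R_tot = ΔT/Q_allow = 16/155 = 0.1032 K/W
R_phenolic foam = R_tot − R_other = 0.06418 K/W
L = R·k·A = 0.06418×0.0207×33.4

L ≈ 44.4 mm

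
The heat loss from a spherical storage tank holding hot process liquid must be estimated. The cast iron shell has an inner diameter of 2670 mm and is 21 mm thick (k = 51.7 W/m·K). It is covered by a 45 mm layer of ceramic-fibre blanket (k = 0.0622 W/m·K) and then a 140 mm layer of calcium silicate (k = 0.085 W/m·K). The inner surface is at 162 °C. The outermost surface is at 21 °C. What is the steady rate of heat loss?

Spherical conduction: R = (1/r_in − 1/r_out)/(4πk) per layer; series-sum.
R_cast iron shell = (1/1.335 − 1/1.356)/(4π×51.7) = 1.786×10^-5 K/W
R_ceramic-fibre blanket = (1/1.356 − 1/1.401)/(4π×0.0622) = 0.03031 K/W
R_calcium silicate = (1/1.401 − 1/1.541)/(4π×0.085) = 0.06071 K/W
R_total = 0.09103 K/W
Q = ΔT/R_total = 141/0.09103

Q ≈ 1550 W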